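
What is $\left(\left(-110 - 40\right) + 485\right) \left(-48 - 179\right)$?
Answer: $-76045$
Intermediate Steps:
$\left(\left(-110 - 40\right) + 485\right) \left(-48 - 179\right) = \left(\left(-110 - 40\right) + 485\right) \left(-227\right) = \left(-150 + 485\right) \left(-227\right) = 335 \left(-227\right) = -76045$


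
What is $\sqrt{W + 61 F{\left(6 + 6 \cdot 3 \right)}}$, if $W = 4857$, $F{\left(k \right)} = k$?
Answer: $7 \sqrt{129} \approx 79.505$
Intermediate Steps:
$\sqrt{W + 61 F{\left(6 + 6 \cdot 3 \right)}} = \sqrt{4857 + 61 \left(6 + 6 \cdot 3\right)} = \sqrt{4857 + 61 \left(6 + 18\right)} = \sqrt{4857 + 61 \cdot 24} = \sqrt{4857 + 1464} = \sqrt{6321} = 7 \sqrt{129}$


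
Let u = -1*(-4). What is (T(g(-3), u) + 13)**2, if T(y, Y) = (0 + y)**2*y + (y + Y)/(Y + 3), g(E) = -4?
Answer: 2601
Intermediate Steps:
u = 4
T(y, Y) = y**3 + (Y + y)/(3 + Y) (T(y, Y) = y**2*y + (Y + y)/(3 + Y) = y**3 + (Y + y)/(3 + Y))
(T(g(-3), u) + 13)**2 = ((4 - 4 + 3*(-4)**3 + 4*(-4)**3)/(3 + 4) + 13)**2 = ((4 - 4 + 3*(-64) + 4*(-64))/7 + 13)**2 = ((4 - 4 - 192 - 256)/7 + 13)**2 = ((1/7)*(-448) + 13)**2 = (-64 + 13)**2 = (-51)**2 = 2601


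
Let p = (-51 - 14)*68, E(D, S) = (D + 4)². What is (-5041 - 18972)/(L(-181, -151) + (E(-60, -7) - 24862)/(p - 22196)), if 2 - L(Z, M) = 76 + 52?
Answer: 106521668/555315 ≈ 191.82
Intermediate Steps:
E(D, S) = (4 + D)²
p = -4420 (p = -65*68 = -4420)
L(Z, M) = -126 (L(Z, M) = 2 - (76 + 52) = 2 - 1*128 = 2 - 128 = -126)
(-5041 - 18972)/(L(-181, -151) + (E(-60, -7) - 24862)/(p - 22196)) = (-5041 - 18972)/(-126 + ((4 - 60)² - 24862)/(-4420 - 22196)) = -24013/(-126 + ((-56)² - 24862)/(-26616)) = -24013/(-126 + (3136 - 24862)*(-1/26616)) = -24013/(-126 - 21726*(-1/26616)) = -24013/(-126 + 3621/4436) = -24013/(-555315/4436) = -24013*(-4436/555315) = 106521668/555315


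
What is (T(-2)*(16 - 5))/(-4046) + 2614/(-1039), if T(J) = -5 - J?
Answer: -10541957/4203794 ≈ -2.5077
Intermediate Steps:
(T(-2)*(16 - 5))/(-4046) + 2614/(-1039) = ((-5 - 1*(-2))*(16 - 5))/(-4046) + 2614/(-1039) = ((-5 + 2)*11)*(-1/4046) + 2614*(-1/1039) = -3*11*(-1/4046) - 2614/1039 = -33*(-1/4046) - 2614/1039 = 33/4046 - 2614/1039 = -10541957/4203794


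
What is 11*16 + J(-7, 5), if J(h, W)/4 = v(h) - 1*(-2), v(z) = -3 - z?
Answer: 200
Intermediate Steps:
J(h, W) = -4 - 4*h (J(h, W) = 4*((-3 - h) - 1*(-2)) = 4*((-3 - h) + 2) = 4*(-1 - h) = -4 - 4*h)
11*16 + J(-7, 5) = 11*16 + (-4 - 4*(-7)) = 176 + (-4 + 28) = 176 + 24 = 200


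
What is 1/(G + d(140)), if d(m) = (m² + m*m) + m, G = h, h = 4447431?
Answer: 1/4486771 ≈ 2.2288e-7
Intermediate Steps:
G = 4447431
d(m) = m + 2*m² (d(m) = (m² + m²) + m = 2*m² + m = m + 2*m²)
1/(G + d(140)) = 1/(4447431 + 140*(1 + 2*140)) = 1/(4447431 + 140*(1 + 280)) = 1/(4447431 + 140*281) = 1/(4447431 + 39340) = 1/4486771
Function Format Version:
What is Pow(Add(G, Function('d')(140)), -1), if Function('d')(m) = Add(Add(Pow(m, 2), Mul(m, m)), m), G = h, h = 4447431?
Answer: Rational(1, 4486771) ≈ 2.2288e-7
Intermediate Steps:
G = 4447431
Function('d')(m) = Add(m, Mul(2, Pow(m, 2))) (Function('d')(m) = Add(Add(Pow(m, 2), Pow(m, 2)), m) = Add(Mul(2, Pow(m, 2)), m) = Add(m, Mul(2, Pow(m, 2))))
Pow(Add(G, Function('d')(140)), -1) = Pow(Add(4447431, Mul(140, Add(1, Mul(2, 140)))), -1) = Pow(Add(4447431, Mul(140, Add(1, 280))), -1) = Pow(Add(4447431, Mul(140, 281)), -1) = Pow(Add(4447431, 39340), -1) = Pow(4486771, -1) = Rational(1, 4486771)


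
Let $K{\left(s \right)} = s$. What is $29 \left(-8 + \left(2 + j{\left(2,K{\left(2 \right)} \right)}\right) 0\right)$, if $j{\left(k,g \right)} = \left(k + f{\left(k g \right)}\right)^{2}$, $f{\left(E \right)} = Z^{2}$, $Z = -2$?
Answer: $-232$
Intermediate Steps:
$f{\left(E \right)} = 4$ ($f{\left(E \right)} = \left(-2\right)^{2} = 4$)
$j{\left(k,g \right)} = \left(4 + k\right)^{2}$ ($j{\left(k,g \right)} = \left(k + 4\right)^{2} = \left(4 + k\right)^{2}$)
$29 \left(-8 + \left(2 + j{\left(2,K{\left(2 \right)} \right)}\right) 0\right) = 29 \left(-8 + \left(2 + \left(4 + 2\right)^{2}\right) 0\right) = 29 \left(-8 + \left(2 + 6^{2}\right) 0\right) = 29 \left(-8 + \left(2 + 36\right) 0\right) = 29 \left(-8 + 38 \cdot 0\right) = 29 \left(-8 + 0\right) = 29 \left(-8\right) = -232$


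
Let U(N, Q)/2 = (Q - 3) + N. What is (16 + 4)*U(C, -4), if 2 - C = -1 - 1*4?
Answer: 0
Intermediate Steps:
C = 7 (C = 2 - (-1 - 1*4) = 2 - (-1 - 4) = 2 - 1*(-5) = 2 + 5 = 7)
U(N, Q) = -6 + 2*N + 2*Q (U(N, Q) = 2*((Q - 3) + N) = 2*((-3 + Q) + N) = 2*(-3 + N + Q) = -6 + 2*N + 2*Q)
(16 + 4)*U(C, -4) = (16 + 4)*(-6 + 2*7 + 2*(-4)) = 20*(-6 + 14 - 8) = 20*0 = 0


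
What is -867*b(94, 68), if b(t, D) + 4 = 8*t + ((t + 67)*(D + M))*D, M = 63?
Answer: -1244089512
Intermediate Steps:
b(t, D) = -4 + 8*t + D*(63 + D)*(67 + t) (b(t, D) = -4 + (8*t + ((t + 67)*(D + 63))*D) = -4 + (8*t + ((67 + t)*(63 + D))*D) = -4 + (8*t + ((63 + D)*(67 + t))*D) = -4 + (8*t + D*(63 + D)*(67 + t)) = -4 + 8*t + D*(63 + D)*(67 + t))
-867*b(94, 68) = -867*(-4 + 8*94 + 67*68² + 4221*68 + 94*68² + 63*68*94) = -867*(-4 + 752 + 67*4624 + 287028 + 94*4624 + 402696) = -867*(-4 + 752 + 309808 + 287028 + 434656 + 402696) = -867*1434936 = -1244089512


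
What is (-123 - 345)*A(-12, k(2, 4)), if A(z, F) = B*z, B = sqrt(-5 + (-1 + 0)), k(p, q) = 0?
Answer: 5616*I*sqrt(6) ≈ 13756.0*I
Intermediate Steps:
B = I*sqrt(6) (B = sqrt(-5 - 1) = sqrt(-6) = I*sqrt(6) ≈ 2.4495*I)
A(z, F) = I*z*sqrt(6) (A(z, F) = (I*sqrt(6))*z = I*z*sqrt(6))
(-123 - 345)*A(-12, k(2, 4)) = (-123 - 345)*(I*(-12)*sqrt(6)) = -(-5616)*I*sqrt(6) = 5616*I*sqrt(6)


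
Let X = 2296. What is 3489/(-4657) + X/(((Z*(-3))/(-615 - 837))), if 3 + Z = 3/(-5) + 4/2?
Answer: -3234476269/4657 ≈ -6.9454e+5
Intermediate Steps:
Z = -8/5 (Z = -3 + (3/(-5) + 4/2) = -3 + (3*(-1/5) + 4*(1/2)) = -3 + (-3/5 + 2) = -3 + 7/5 = -8/5 ≈ -1.6000)
3489/(-4657) + X/(((Z*(-3))/(-615 - 837))) = 3489/(-4657) + 2296/(((-8/5*(-3))/(-615 - 837))) = 3489*(-1/4657) + 2296/(((24/5)/(-1452))) = -3489/4657 + 2296/(((24/5)*(-1/1452))) = -3489/4657 + 2296/(-2/605) = -3489/4657 + 2296*(-605/2) = -3489/4657 - 694540 = -3234476269/4657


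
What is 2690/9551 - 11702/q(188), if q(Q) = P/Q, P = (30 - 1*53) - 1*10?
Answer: 21012059546/315183 ≈ 66666.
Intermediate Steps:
P = -33 (P = (30 - 53) - 10 = -23 - 10 = -33)
q(Q) = -33/Q
2690/9551 - 11702/q(188) = 2690/9551 - 11702/((-33/188)) = 2690*(1/9551) - 11702/((-33*1/188)) = 2690/9551 - 11702/(-33/188) = 2690/9551 - 11702*(-188/33) = 2690/9551 + 2199976/33 = 21012059546/315183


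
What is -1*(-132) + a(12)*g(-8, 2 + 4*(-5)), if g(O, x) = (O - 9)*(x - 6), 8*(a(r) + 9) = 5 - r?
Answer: -3897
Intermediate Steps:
a(r) = -67/8 - r/8 (a(r) = -9 + (5 - r)/8 = -9 + (5/8 - r/8) = -67/8 - r/8)
g(O, x) = (-9 + O)*(-6 + x)
-1*(-132) + a(12)*g(-8, 2 + 4*(-5)) = -1*(-132) + (-67/8 - ⅛*12)*(54 - 9*(2 + 4*(-5)) - 6*(-8) - 8*(2 + 4*(-5))) = 132 + (-67/8 - 3/2)*(54 - 9*(2 - 20) + 48 - 8*(2 - 20)) = 132 - 79*(54 - 9*(-18) + 48 - 8*(-18))/8 = 132 - 79*(54 + 162 + 48 + 144)/8 = 132 - 79/8*408 = 132 - 4029 = -3897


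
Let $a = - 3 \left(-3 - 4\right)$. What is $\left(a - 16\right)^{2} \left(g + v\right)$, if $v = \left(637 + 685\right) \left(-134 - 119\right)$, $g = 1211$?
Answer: $-8331375$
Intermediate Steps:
$a = 21$ ($a = - 3 \left(-3 - 4\right) = \left(-3\right) \left(-7\right) = 21$)
$v = -334466$ ($v = 1322 \left(-253\right) = -334466$)
$\left(a - 16\right)^{2} \left(g + v\right) = \left(21 - 16\right)^{2} \left(1211 - 334466\right) = 5^{2} \left(-333255\right) = 25 \left(-333255\right) = -8331375$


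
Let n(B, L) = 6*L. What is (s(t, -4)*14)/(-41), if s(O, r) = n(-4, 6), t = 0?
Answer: -504/41 ≈ -12.293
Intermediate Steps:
s(O, r) = 36 (s(O, r) = 6*6 = 36)
(s(t, -4)*14)/(-41) = (36*14)/(-41) = 504*(-1/41) = -504/41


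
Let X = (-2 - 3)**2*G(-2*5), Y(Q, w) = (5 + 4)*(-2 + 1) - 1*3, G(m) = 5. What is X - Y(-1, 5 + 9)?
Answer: 137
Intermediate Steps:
Y(Q, w) = -12 (Y(Q, w) = 9*(-1) - 3 = -9 - 3 = -12)
X = 125 (X = (-2 - 3)**2*5 = (-5)**2*5 = 25*5 = 125)
X - Y(-1, 5 + 9) = 125 - 1*(-12) = 125 + 12 = 137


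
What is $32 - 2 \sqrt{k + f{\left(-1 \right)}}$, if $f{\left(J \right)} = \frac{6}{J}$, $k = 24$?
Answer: $32 - 6 \sqrt{2} \approx 23.515$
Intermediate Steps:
$32 - 2 \sqrt{k + f{\left(-1 \right)}} = 32 - 2 \sqrt{24 + \frac{6}{-1}} = 32 - 2 \sqrt{24 + 6 \left(-1\right)} = 32 - 2 \sqrt{24 - 6} = 32 - 2 \sqrt{18} = 32 - 2 \cdot 3 \sqrt{2} = 32 - 6 \sqrt{2}$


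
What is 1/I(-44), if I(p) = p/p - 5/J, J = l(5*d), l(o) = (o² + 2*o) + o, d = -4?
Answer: 68/67 ≈ 1.0149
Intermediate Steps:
l(o) = o² + 3*o
J = 340 (J = (5*(-4))*(3 + 5*(-4)) = -20*(3 - 20) = -20*(-17) = 340)
I(p) = 67/68 (I(p) = p/p - 5/340 = 1 - 5*1/340 = 1 - 1/68 = 67/68)
1/I(-44) = 1/(67/68) = 68/67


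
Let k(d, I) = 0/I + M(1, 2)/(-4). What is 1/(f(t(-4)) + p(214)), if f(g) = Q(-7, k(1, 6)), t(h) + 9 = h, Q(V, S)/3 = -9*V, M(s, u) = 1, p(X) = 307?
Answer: 1/496 ≈ 0.0020161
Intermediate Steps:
k(d, I) = -¼ (k(d, I) = 0/I + 1/(-4) = 0 + 1*(-¼) = 0 - ¼ = -¼)
Q(V, S) = -27*V (Q(V, S) = 3*(-9*V) = -27*V)
t(h) = -9 + h
f(g) = 189 (f(g) = -27*(-7) = 189)
1/(f(t(-4)) + p(214)) = 1/(189 + 307) = 1/496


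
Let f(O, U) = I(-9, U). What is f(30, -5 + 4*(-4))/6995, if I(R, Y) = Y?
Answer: -21/6995 ≈ -0.0030021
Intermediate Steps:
f(O, U) = U
f(30, -5 + 4*(-4))/6995 = (-5 + 4*(-4))/6995 = (-5 - 16)*(1/6995) = -21*1/6995 = -21/6995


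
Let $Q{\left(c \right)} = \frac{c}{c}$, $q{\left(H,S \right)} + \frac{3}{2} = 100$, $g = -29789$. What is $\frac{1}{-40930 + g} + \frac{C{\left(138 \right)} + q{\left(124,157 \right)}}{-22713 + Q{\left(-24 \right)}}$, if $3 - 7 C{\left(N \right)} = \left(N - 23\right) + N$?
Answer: $- \frac{62479969}{22486378992} \approx -0.0027786$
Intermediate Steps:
$q{\left(H,S \right)} = \frac{197}{2}$ ($q{\left(H,S \right)} = - \frac{3}{2} + 100 = \frac{197}{2}$)
$C{\left(N \right)} = \frac{26}{7} - \frac{2 N}{7}$ ($C{\left(N \right)} = \frac{3}{7} - \frac{\left(N - 23\right) + N}{7} = \frac{3}{7} - \frac{\left(-23 + N\right) + N}{7} = \frac{3}{7} - \frac{-23 + 2 N}{7} = \frac{3}{7} - \left(- \frac{23}{7} + \frac{2 N}{7}\right) = \frac{26}{7} - \frac{2 N}{7}$)
$Q{\left(c \right)} = 1$
$\frac{1}{-40930 + g} + \frac{C{\left(138 \right)} + q{\left(124,157 \right)}}{-22713 + Q{\left(-24 \right)}} = \frac{1}{-40930 - 29789} + \frac{\left(\frac{26}{7} - \frac{276}{7}\right) + \frac{197}{2}}{-22713 + 1} = \frac{1}{-70719} + \frac{\left(\frac{26}{7} - \frac{276}{7}\right) + \frac{197}{2}}{-22712} = - \frac{1}{70719} + \left(- \frac{250}{7} + \frac{197}{2}\right) \left(- \frac{1}{22712}\right) = - \frac{1}{70719} + \frac{879}{14} \left(- \frac{1}{22712}\right) = - \frac{1}{70719} - \frac{879}{317968} = - \frac{62479969}{22486378992}$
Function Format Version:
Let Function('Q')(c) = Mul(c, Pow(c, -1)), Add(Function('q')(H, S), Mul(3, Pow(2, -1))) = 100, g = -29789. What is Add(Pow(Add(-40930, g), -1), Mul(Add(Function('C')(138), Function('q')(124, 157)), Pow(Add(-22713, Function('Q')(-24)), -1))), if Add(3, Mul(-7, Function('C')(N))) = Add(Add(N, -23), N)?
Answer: Rational(-62479969, 22486378992) ≈ -0.0027786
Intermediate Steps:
Function('q')(H, S) = Rational(197, 2) (Function('q')(H, S) = Add(Rational(-3, 2), 100) = Rational(197, 2))
Function('C')(N) = Add(Rational(26, 7), Mul(Rational(-2, 7), N)) (Function('C')(N) = Add(Rational(3, 7), Mul(Rational(-1, 7), Add(Add(N, -23), N))) = Add(Rational(3, 7), Mul(Rational(-1, 7), Add(Add(-23, N), N))) = Add(Rational(3, 7), Mul(Rational(-1, 7), Add(-23, Mul(2, N)))) = Add(Rational(3, 7), Add(Rational(23, 7), Mul(Rational(-2, 7), N))) = Add(Rational(26, 7), Mul(Rational(-2, 7), N)))
Function('Q')(c) = 1
Add(Pow(Add(-40930, g), -1), Mul(Add(Function('C')(138), Function('q')(124, 157)), Pow(Add(-22713, Function('Q')(-24)), -1))) = Add(Pow(Add(-40930, -29789), -1), Mul(Add(Add(Rational(26, 7), Mul(Rational(-2, 7), 138)), Rational(197, 2)), Pow(Add(-22713, 1), -1))) = Add(Pow(-70719, -1), Mul(Add(Add(Rational(26, 7), Rational(-276, 7)), Rational(197, 2)), Pow(-22712, -1))) = Add(Rational(-1, 70719), Mul(Add(Rational(-250, 7), Rational(197, 2)), Rational(-1, 22712))) = Add(Rational(-1, 70719), Mul(Rational(879, 14), Rational(-1, 22712))) = Add(Rational(-1, 70719), Rational(-879, 317968)) = Rational(-62479969, 22486378992)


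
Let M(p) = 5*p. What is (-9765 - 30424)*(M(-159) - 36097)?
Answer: 1482652588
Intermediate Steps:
(-9765 - 30424)*(M(-159) - 36097) = (-9765 - 30424)*(5*(-159) - 36097) = -40189*(-795 - 36097) = -40189*(-36892) = 1482652588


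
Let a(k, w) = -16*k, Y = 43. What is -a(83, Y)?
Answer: 1328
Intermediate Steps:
-a(83, Y) = -(-16)*83 = -1*(-1328) = 1328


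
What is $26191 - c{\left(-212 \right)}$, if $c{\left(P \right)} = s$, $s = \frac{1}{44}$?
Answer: $\frac{1152403}{44} \approx 26191.0$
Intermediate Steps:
$s = \frac{1}{44} \approx 0.022727$
$c{\left(P \right)} = \frac{1}{44}$
$26191 - c{\left(-212 \right)} = 26191 - \frac{1}{44} = \frac{1152403}{44}$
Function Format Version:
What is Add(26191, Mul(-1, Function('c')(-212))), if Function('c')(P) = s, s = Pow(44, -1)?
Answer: Rational(1152403, 44) ≈ 26191.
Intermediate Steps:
s = Rational(1, 44) ≈ 0.022727
Function('c')(P) = Rational(1, 44)
Add(26191, Mul(-1, Function('c')(-212))) = Add(26191, Mul(-1, Rational(1, 44))) = Add(26191, Rational(-1, 44)) = Rational(1152403, 44)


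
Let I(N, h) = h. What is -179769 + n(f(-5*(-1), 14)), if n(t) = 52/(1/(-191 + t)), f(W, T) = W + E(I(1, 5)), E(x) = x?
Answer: -189181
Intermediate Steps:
f(W, T) = 5 + W (f(W, T) = W + 5 = 5 + W)
n(t) = -9932 + 52*t (n(t) = 52*(-191 + t) = -9932 + 52*t)
-179769 + n(f(-5*(-1), 14)) = -179769 + (-9932 + 52*(5 - 5*(-1))) = -179769 + (-9932 + 52*(5 + 5)) = -179769 + (-9932 + 52*10) = -179769 + (-9932 + 520) = -179769 - 9412 = -189181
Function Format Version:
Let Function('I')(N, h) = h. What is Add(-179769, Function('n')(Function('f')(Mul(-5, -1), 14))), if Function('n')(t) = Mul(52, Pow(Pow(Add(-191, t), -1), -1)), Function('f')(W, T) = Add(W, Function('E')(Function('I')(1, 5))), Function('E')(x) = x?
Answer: -189181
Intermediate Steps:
Function('f')(W, T) = Add(5, W) (Function('f')(W, T) = Add(W, 5) = Add(5, W))
Function('n')(t) = Add(-9932, Mul(52, t)) (Function('n')(t) = Mul(52, Add(-191, t)) = Add(-9932, Mul(52, t)))
Add(-179769, Function('n')(Function('f')(Mul(-5, -1), 14))) = Add(-179769, Add(-9932, Mul(52, Add(5, Mul(-5, -1))))) = Add(-179769, Add(-9932, Mul(52, Add(5, 5)))) = Add(-179769, Add(-9932, Mul(52, 10))) = Add(-179769, Add(-9932, 520)) = Add(-179769, -9412) = -189181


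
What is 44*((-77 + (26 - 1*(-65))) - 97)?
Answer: -3652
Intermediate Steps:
44*((-77 + (26 - 1*(-65))) - 97) = 44*((-77 + (26 + 65)) - 97) = 44*((-77 + 91) - 97) = 44*(14 - 97) = 44*(-83) = -3652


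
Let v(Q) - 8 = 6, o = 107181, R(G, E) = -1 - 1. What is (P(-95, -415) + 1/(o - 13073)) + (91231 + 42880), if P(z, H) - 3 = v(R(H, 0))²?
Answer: 12639645481/94108 ≈ 1.3431e+5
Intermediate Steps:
R(G, E) = -2
v(Q) = 14 (v(Q) = 8 + 6 = 14)
P(z, H) = 199 (P(z, H) = 3 + 14² = 3 + 196 = 199)
(P(-95, -415) + 1/(o - 13073)) + (91231 + 42880) = (199 + 1/(107181 - 13073)) + (91231 + 42880) = (199 + 1/94108) + 134111 = 18727493/94108 + 134111 = 12639645481/94108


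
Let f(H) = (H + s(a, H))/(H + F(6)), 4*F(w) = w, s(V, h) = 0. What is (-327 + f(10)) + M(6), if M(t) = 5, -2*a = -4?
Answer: -7386/23 ≈ -321.13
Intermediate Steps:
a = 2 (a = -½*(-4) = 2)
F(w) = w/4
f(H) = H/(3/2 + H) (f(H) = (H + 0)/(H + (¼)*6) = H/(H + 3/2) = H/(3/2 + H))
(-327 + f(10)) + M(6) = (-327 + 2*10/(3 + 2*10)) + 5 = (-327 + 2*10/(3 + 20)) + 5 = (-327 + 2*10/23) + 5 = (-327 + 2*10*(1/23)) + 5 = (-327 + 20/23) + 5 = -7501/23 + 5 = -7386/23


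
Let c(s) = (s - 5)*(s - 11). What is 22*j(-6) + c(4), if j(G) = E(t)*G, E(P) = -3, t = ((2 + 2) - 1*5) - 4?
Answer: 403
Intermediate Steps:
t = -5 (t = (4 - 5) - 4 = -1 - 4 = -5)
j(G) = -3*G
c(s) = (-11 + s)*(-5 + s) (c(s) = (-5 + s)*(-11 + s) = (-11 + s)*(-5 + s))
22*j(-6) + c(4) = 22*(-3*(-6)) + (55 + 4² - 16*4) = 22*18 + (55 + 16 - 64) = 396 + 7 = 403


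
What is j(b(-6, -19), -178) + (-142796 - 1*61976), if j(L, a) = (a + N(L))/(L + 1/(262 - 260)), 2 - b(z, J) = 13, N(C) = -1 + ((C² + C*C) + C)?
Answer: -4300316/21 ≈ -2.0478e+5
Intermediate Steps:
N(C) = -1 + C + 2*C² (N(C) = -1 + ((C² + C²) + C) = -1 + (2*C² + C) = -1 + (C + 2*C²) = -1 + C + 2*C²)
b(z, J) = -11 (b(z, J) = 2 - 1*13 = 2 - 13 = -11)
j(L, a) = (-1 + L + a + 2*L²)/(½ + L) (j(L, a) = (a + (-1 + L + 2*L²))/(L + 1/(262 - 260)) = (-1 + L + a + 2*L²)/(L + 1/2) = (-1 + L + a + 2*L²)/(L + ½) = (-1 + L + a + 2*L²)/(½ + L))
j(b(-6, -19), -178) + (-142796 - 1*61976) = 2*(-1 - 11 - 178 + 2*(-11)²)/(1 + 2*(-11)) + (-142796 - 1*61976) = 2*(-1 - 11 - 178 + 2*121)/(1 - 22) + (-142796 - 61976) = 2*(-1 - 11 - 178 + 242)/(-21) - 204772 = 2*(-1/21)*52 - 204772 = -104/21 - 204772 = -4300316/21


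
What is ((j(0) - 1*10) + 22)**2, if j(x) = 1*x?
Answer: 144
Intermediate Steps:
j(x) = x
((j(0) - 1*10) + 22)**2 = ((0 - 1*10) + 22)**2 = ((0 - 10) + 22)**2 = (-10 + 22)**2 = 12**2 = 144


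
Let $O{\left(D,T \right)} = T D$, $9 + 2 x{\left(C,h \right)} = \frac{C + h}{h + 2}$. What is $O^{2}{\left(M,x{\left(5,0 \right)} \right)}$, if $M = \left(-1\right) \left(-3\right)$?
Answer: $\frac{1521}{16} \approx 95.063$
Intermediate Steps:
$x{\left(C,h \right)} = - \frac{9}{2} + \frac{C + h}{2 \left(2 + h\right)}$ ($x{\left(C,h \right)} = - \frac{9}{2} + \frac{\left(C + h\right) \frac{1}{h + 2}}{2} = - \frac{9}{2} + \frac{\left(C + h\right) \frac{1}{2 + h}}{2} = - \frac{9}{2} + \frac{\frac{1}{2 + h} \left(C + h\right)}{2} = - \frac{9}{2} + \frac{C + h}{2 \left(2 + h\right)}$)
$M = 3$
$O{\left(D,T \right)} = D T$
$O^{2}{\left(M,x{\left(5,0 \right)} \right)} = \left(3 \frac{-18 + 5 - 0}{2 \left(2 + 0\right)}\right)^{2} = \left(3 \frac{-18 + 5 + 0}{2 \cdot 2}\right)^{2} = \left(3 \cdot \frac{1}{2} \cdot \frac{1}{2} \left(-13\right)\right)^{2} = \left(3 \left(- \frac{13}{4}\right)\right)^{2} = \left(- \frac{39}{4}\right)^{2} = \frac{1521}{16}$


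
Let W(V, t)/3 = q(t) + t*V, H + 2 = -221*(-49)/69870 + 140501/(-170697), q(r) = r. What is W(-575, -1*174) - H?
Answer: 23356698977469/77951630 ≈ 2.9963e+5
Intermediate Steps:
H = -207983829/77951630 (H = -2 + (-221*(-49)/69870 + 140501/(-170697)) = -2 + (10829*(1/69870) + 140501*(-1/170697)) = -2 + (637/4110 - 140501/170697) = -2 - 52080569/77951630 = -207983829/77951630 ≈ -2.6681)
W(V, t) = 3*t + 3*V*t (W(V, t) = 3*(t + t*V) = 3*(t + V*t) = 3*t + 3*V*t)
W(-575, -1*174) - H = 3*(-1*174)*(1 - 575) - 1*(-207983829/77951630) = 3*(-174)*(-574) + 207983829/77951630 = 299628 + 207983829/77951630 = 23356698977469/77951630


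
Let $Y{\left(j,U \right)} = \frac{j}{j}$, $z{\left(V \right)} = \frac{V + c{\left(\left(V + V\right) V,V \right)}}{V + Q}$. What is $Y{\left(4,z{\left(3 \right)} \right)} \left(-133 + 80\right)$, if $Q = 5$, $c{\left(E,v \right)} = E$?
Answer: $-53$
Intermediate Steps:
$z{\left(V \right)} = \frac{V + 2 V^{2}}{5 + V}$ ($z{\left(V \right)} = \frac{V + \left(V + V\right) V}{V + 5} = \frac{V + 2 V V}{5 + V} = \frac{V + 2 V^{2}}{5 + V}$)
$Y{\left(j,U \right)} = 1$
$Y{\left(4,z{\left(3 \right)} \right)} \left(-133 + 80\right) = 1 \left(-133 + 80\right) = 1 \left(-53\right) = -53$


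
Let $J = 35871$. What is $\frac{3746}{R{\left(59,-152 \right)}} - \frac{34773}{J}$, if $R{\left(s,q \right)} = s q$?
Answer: $- \frac{74369505}{53615188} \approx -1.3871$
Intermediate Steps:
$R{\left(s,q \right)} = q s$
$\frac{3746}{R{\left(59,-152 \right)}} - \frac{34773}{J} = \frac{3746}{\left(-152\right) 59} - \frac{34773}{35871} = \frac{3746}{-8968} - \frac{11591}{11957} = 3746 \left(- \frac{1}{8968}\right) - \frac{11591}{11957} = - \frac{1873}{4484} - \frac{11591}{11957} = - \frac{74369505}{53615188}$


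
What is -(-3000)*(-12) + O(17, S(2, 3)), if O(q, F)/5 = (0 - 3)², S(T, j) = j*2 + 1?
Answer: -35955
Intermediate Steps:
S(T, j) = 1 + 2*j (S(T, j) = 2*j + 1 = 1 + 2*j)
O(q, F) = 45 (O(q, F) = 5*(0 - 3)² = 5*(-3)² = 5*9 = 45)
-(-3000)*(-12) + O(17, S(2, 3)) = -(-3000)*(-12) + 45 = -200*180 + 45 = -36000 + 45 = -35955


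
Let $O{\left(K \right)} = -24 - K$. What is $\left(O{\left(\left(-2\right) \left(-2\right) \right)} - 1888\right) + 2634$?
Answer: $718$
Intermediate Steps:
$\left(O{\left(\left(-2\right) \left(-2\right) \right)} - 1888\right) + 2634 = \left(\left(-24 - \left(-2\right) \left(-2\right)\right) - 1888\right) + 2634 = \left(\left(-24 - 4\right) - 1888\right) + 2634 = \left(-28 - 1888\right) + 2634 = -1916 + 2634 = 718$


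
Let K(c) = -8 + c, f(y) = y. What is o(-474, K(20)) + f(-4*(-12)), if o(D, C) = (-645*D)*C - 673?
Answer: 3668135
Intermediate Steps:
o(D, C) = -673 - 645*C*D (o(D, C) = -645*C*D - 673 = -673 - 645*C*D)
o(-474, K(20)) + f(-4*(-12)) = (-673 - 645*(-8 + 20)*(-474)) - 4*(-12) = (-673 - 645*12*(-474)) + 48 = (-673 + 3668760) + 48 = 3668087 + 48 = 3668135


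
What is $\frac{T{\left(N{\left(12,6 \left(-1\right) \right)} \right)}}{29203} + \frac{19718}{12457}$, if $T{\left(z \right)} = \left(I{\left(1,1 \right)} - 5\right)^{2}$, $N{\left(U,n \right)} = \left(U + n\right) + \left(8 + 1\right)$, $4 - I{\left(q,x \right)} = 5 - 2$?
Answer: $\frac{576024066}{363781771} \approx 1.5834$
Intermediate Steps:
$I{\left(q,x \right)} = 1$ ($I{\left(q,x \right)} = 4 - \left(5 - 2\right) = 4 - 3 = 1$)
$N{\left(U,n \right)} = 9 + U + n$ ($N{\left(U,n \right)} = \left(U + n\right) + 9 = 9 + U + n$)
$T{\left(z \right)} = 16$ ($T{\left(z \right)} = \left(1 - 5\right)^{2} = \left(-4\right)^{2} = 16$)
$\frac{T{\left(N{\left(12,6 \left(-1\right) \right)} \right)}}{29203} + \frac{19718}{12457} = \frac{16}{29203} + \frac{19718}{12457} = \frac{576024066}{363781771}$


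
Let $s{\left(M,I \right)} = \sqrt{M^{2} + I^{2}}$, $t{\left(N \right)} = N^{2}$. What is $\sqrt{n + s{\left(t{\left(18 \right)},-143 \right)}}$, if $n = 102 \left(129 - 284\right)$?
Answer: $\sqrt{-15810 + 5 \sqrt{5017}} \approx 124.32 i$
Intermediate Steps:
$n = -15810$ ($n = 102 \left(-155\right) = -15810$)
$s{\left(M,I \right)} = \sqrt{I^{2} + M^{2}}$
$\sqrt{n + s{\left(t{\left(18 \right)},-143 \right)}} = \sqrt{-15810 + \sqrt{\left(-143\right)^{2} + \left(18^{2}\right)^{2}}} = \sqrt{-15810 + \sqrt{20449 + 324^{2}}} = \sqrt{-15810 + \sqrt{20449 + 104976}} = \sqrt{-15810 + \sqrt{125425}} = \sqrt{-15810 + 5 \sqrt{5017}}$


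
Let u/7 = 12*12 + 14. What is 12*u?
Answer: 13272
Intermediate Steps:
u = 1106 (u = 7*(12*12 + 14) = 7*(144 + 14) = 7*158 = 1106)
12*u = 12*1106 = 13272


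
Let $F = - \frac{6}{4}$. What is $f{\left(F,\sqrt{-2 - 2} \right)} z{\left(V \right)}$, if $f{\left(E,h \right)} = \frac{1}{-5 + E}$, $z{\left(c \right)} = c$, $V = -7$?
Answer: $\frac{14}{13} \approx 1.0769$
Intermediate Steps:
$F = - \frac{3}{2}$ ($F = \left(-6\right) \frac{1}{4} = - \frac{3}{2} \approx -1.5$)
$f{\left(F,\sqrt{-2 - 2} \right)} z{\left(V \right)} = \frac{1}{-5 - \frac{3}{2}} \left(-7\right) = \frac{1}{- \frac{13}{2}} \left(-7\right) = \left(- \frac{2}{13}\right) \left(-7\right) = \frac{14}{13}$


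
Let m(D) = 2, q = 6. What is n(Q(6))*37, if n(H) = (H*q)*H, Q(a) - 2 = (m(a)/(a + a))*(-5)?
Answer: 1813/6 ≈ 302.17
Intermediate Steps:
Q(a) = 2 - 5/a (Q(a) = 2 + (2/(a + a))*(-5) = 2 + (2/((2*a)))*(-5) = 2 + (2*(1/(2*a)))*(-5) = 2 - 5/a)
n(H) = 6*H² (n(H) = (H*6)*H = (6*H)*H = 6*H²)
n(Q(6))*37 = (6*(2 - 5/6)²)*37 = (6*(2 - 5*⅙)²)*37 = (6*(2 - ⅚)²)*37 = (6*(7/6)²)*37 = (6*(49/36))*37 = (49/6)*37 = 1813/6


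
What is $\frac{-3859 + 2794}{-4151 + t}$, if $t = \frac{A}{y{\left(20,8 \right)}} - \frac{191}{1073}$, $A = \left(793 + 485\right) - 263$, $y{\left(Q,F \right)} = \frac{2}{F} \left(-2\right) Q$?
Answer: $\frac{2285490}{9126247} \approx 0.25043$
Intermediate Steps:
$y{\left(Q,F \right)} = - \frac{4 Q}{F}$ ($y{\left(Q,F \right)} = - \frac{4}{F} Q = - \frac{4 Q}{F}$)
$A = 1015$ ($A = 1278 - 263 = 1015$)
$t = - \frac{218201}{2146}$ ($t = \frac{1015}{\left(-4\right) 20 \cdot \frac{1}{8}} - \frac{191}{1073} = \frac{1015}{-10} - \frac{191}{1073} = 1015 \left(- \frac{1}{10}\right) - \frac{191}{1073} = - \frac{203}{2} - \frac{191}{1073} = - \frac{218201}{2146} \approx -101.68$)
$\frac{-3859 + 2794}{-4151 + t} = \frac{-3859 + 2794}{-4151 - \frac{218201}{2146}} = - \frac{1065}{- \frac{9126247}{2146}} = \left(-1065\right) \left(- \frac{2146}{9126247}\right) = \frac{2285490}{9126247}$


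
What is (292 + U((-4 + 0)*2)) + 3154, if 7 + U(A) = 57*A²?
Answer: 7087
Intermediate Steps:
U(A) = -7 + 57*A²
(292 + U((-4 + 0)*2)) + 3154 = (292 + (-7 + 57*((-4 + 0)*2)²)) + 3154 = (292 + (-7 + 57*(-4*2)²)) + 3154 = (292 + (-7 + 57*(-8)²)) + 3154 = (292 + (-7 + 57*64)) + 3154 = (292 + (-7 + 3648)) + 3154 = (292 + 3641) + 3154 = 3933 + 3154 = 7087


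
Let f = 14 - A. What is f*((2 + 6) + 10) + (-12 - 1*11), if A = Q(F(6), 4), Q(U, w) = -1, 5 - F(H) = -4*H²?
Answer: 247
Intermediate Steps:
F(H) = 5 + 4*H² (F(H) = 5 - (-4)*H² = 5 + 4*H²)
A = -1
f = 15 (f = 14 - 1*(-1) = 14 + 1 = 15)
f*((2 + 6) + 10) + (-12 - 1*11) = 15*((2 + 6) + 10) + (-12 - 1*11) = 15*(8 + 10) + (-12 - 11) = 15*18 - 23 = 270 - 23 = 247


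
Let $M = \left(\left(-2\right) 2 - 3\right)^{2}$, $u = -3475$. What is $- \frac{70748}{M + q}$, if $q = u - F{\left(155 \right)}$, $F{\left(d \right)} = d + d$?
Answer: $\frac{17687}{934} \approx 18.937$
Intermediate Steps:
$F{\left(d \right)} = 2 d$
$M = 49$ ($M = \left(-4 - 3\right)^{2} = \left(-7\right)^{2} = 49$)
$q = -3785$ ($q = -3475 - 2 \cdot 155 = -3475 - 310 = -3785$)
$- \frac{70748}{M + q} = - \frac{70748}{49 - 3785} = - \frac{70748}{-3736} = \left(-70748\right) \left(- \frac{1}{3736}\right) = \frac{17687}{934}$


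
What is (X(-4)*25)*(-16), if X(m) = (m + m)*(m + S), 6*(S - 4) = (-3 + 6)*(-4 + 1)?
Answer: -4800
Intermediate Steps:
S = 5/2 (S = 4 + ((-3 + 6)*(-4 + 1))/6 = 4 + (3*(-3))/6 = 4 + (⅙)*(-9) = 4 - 3/2 = 5/2 ≈ 2.5000)
X(m) = 2*m*(5/2 + m) (X(m) = (m + m)*(m + 5/2) = (2*m)*(5/2 + m) = 2*m*(5/2 + m))
(X(-4)*25)*(-16) = (-4*(5 + 2*(-4))*25)*(-16) = (-4*(5 - 8)*25)*(-16) = (-4*(-3)*25)*(-16) = (12*25)*(-16) = 300*(-16) = -4800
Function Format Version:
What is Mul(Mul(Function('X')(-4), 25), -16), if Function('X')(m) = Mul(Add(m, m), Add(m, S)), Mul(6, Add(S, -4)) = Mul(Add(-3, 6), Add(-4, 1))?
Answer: -4800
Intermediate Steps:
S = Rational(5, 2) (S = Add(4, Mul(Rational(1, 6), Mul(Add(-3, 6), Add(-4, 1)))) = Add(4, Mul(Rational(1, 6), Mul(3, -3))) = Add(4, Mul(Rational(1, 6), -9)) = Add(4, Rational(-3, 2)) = Rational(5, 2) ≈ 2.5000)
Function('X')(m) = Mul(2, m, Add(Rational(5, 2), m)) (Function('X')(m) = Mul(Add(m, m), Add(m, Rational(5, 2))) = Mul(Mul(2, m), Add(Rational(5, 2), m)) = Mul(2, m, Add(Rational(5, 2), m)))
Mul(Mul(Function('X')(-4), 25), -16) = Mul(Mul(Mul(-4, Add(5, Mul(2, -4))), 25), -16) = Mul(Mul(Mul(-4, Add(5, -8)), 25), -16) = Mul(Mul(Mul(-4, -3), 25), -16) = Mul(Mul(12, 25), -16) = Mul(300, -16) = -4800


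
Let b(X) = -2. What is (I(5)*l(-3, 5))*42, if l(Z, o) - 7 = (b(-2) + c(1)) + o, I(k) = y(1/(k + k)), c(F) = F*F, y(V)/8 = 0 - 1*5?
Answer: -18480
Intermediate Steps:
y(V) = -40 (y(V) = 8*(0 - 1*5) = 8*(0 - 5) = 8*(-5) = -40)
c(F) = F**2
I(k) = -40
l(Z, o) = 6 + o (l(Z, o) = 7 + ((-2 + 1**2) + o) = 7 + ((-2 + 1) + o) = 7 + (-1 + o) = 6 + o)
(I(5)*l(-3, 5))*42 = -40*(6 + 5)*42 = -40*11*42 = -440*42 = -18480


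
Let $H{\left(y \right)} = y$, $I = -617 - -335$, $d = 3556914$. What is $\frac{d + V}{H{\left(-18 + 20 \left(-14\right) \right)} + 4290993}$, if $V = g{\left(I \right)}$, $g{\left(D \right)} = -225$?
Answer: $\frac{3556689}{4290695} \approx 0.82893$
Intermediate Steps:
$I = -282$ ($I = -617 + 335 = -282$)
$V = -225$
$\frac{d + V}{H{\left(-18 + 20 \left(-14\right) \right)} + 4290993} = \frac{3556914 - 225}{\left(-18 + 20 \left(-14\right)\right) + 4290993} = \frac{3556689}{\left(-18 - 280\right) + 4290993} = \frac{3556689}{-298 + 4290993} = \frac{3556689}{4290695}$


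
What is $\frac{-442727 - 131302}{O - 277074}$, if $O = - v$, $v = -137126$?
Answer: $\frac{574029}{139948} \approx 4.1017$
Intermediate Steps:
$O = 137126$ ($O = \left(-1\right) \left(-137126\right) = 137126$)
$\frac{-442727 - 131302}{O - 277074} = \frac{-442727 - 131302}{137126 - 277074} = - \frac{574029}{-139948} = \left(-574029\right) \left(- \frac{1}{139948}\right) = \frac{574029}{139948}$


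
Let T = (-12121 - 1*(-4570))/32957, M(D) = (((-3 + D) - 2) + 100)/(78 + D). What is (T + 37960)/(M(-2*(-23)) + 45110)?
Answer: 155128980956/184354240417 ≈ 0.84147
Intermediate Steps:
M(D) = (95 + D)/(78 + D) (M(D) = ((-5 + D) + 100)/(78 + D) = (95 + D)/(78 + D))
T = -7551/32957 (T = (-12121 + 4570)*(1/32957) = -7551*1/32957 = -7551/32957 ≈ -0.22912)
(T + 37960)/(M(-2*(-23)) + 45110) = (-7551/32957 + 37960)/((95 - 2*(-23))/(78 - 2*(-23)) + 45110) = 1251040169/(32957*((95 + 46)/(78 + 46) + 45110)) = 1251040169/(32957*(141/124 + 45110)) = 1251040169/(32957*(5593781/124)) = (1251040169/32957)*(124/5593781) = 155128980956/184354240417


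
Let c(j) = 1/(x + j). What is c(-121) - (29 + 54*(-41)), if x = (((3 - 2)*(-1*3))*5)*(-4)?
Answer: 133284/61 ≈ 2185.0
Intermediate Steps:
x = 60 (x = ((1*(-3))*5)*(-4) = -3*5*(-4) = -15*(-4) = 60)
c(j) = 1/(60 + j)
c(-121) - (29 + 54*(-41)) = 1/(60 - 121) - (29 + 54*(-41)) = 1/(-61) - (29 - 2214) = -1/61 - 1*(-2185) = -1/61 + 2185 = 133284/61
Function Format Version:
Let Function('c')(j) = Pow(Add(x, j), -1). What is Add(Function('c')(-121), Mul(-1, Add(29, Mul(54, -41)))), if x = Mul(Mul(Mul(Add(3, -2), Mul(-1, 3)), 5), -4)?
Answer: Rational(133284, 61) ≈ 2185.0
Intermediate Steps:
x = 60 (x = Mul(Mul(Mul(1, -3), 5), -4) = Mul(Mul(-3, 5), -4) = Mul(-15, -4) = 60)
Function('c')(j) = Pow(Add(60, j), -1)
Add(Function('c')(-121), Mul(-1, Add(29, Mul(54, -41)))) = Add(Pow(Add(60, -121), -1), Mul(-1, Add(29, Mul(54, -41)))) = Add(Pow(-61, -1), Mul(-1, Add(29, -2214))) = Add(Rational(-1, 61), Mul(-1, -2185)) = Add(Rational(-1, 61), 2185) = Rational(133284, 61)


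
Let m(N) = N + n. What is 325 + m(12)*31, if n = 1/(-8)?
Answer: 5545/8 ≈ 693.13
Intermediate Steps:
n = -1/8 ≈ -0.12500
m(N) = -1/8 + N (m(N) = N - 1/8 = -1/8 + N)
325 + m(12)*31 = 325 + (-1/8 + 12)*31 = 325 + (95/8)*31 = 325 + 2945/8 = 5545/8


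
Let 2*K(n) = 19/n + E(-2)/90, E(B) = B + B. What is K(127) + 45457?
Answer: 519574111/11430 ≈ 45457.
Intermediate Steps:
E(B) = 2*B
K(n) = -1/45 + 19/(2*n) (K(n) = (19/n + (2*(-2))/90)/2 = (19/n - 4*1/90)/2 = (19/n - 2/45)/2 = (-2/45 + 19/n)/2 = -1/45 + 19/(2*n))
K(127) + 45457 = (1/90)*(855 - 2*127)/127 + 45457 = (1/90)*(1/127)*(855 - 254) + 45457 = (1/90)*(1/127)*601 + 45457 = 601/11430 + 45457 = 519574111/11430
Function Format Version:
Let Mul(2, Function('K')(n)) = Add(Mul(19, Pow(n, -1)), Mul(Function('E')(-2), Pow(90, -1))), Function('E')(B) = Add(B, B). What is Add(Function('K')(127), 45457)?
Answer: Rational(519574111, 11430) ≈ 45457.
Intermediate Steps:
Function('E')(B) = Mul(2, B)
Function('K')(n) = Add(Rational(-1, 45), Mul(Rational(19, 2), Pow(n, -1))) (Function('K')(n) = Mul(Rational(1, 2), Add(Mul(19, Pow(n, -1)), Mul(Mul(2, -2), Pow(90, -1)))) = Mul(Rational(1, 2), Add(Mul(19, Pow(n, -1)), Mul(-4, Rational(1, 90)))) = Mul(Rational(1, 2), Add(Mul(19, Pow(n, -1)), Rational(-2, 45))) = Mul(Rational(1, 2), Add(Rational(-2, 45), Mul(19, Pow(n, -1)))) = Add(Rational(-1, 45), Mul(Rational(19, 2), Pow(n, -1))))
Add(Function('K')(127), 45457) = Add(Mul(Rational(1, 90), Pow(127, -1), Add(855, Mul(-2, 127))), 45457) = Add(Mul(Rational(1, 90), Rational(1, 127), Add(855, -254)), 45457) = Add(Mul(Rational(1, 90), Rational(1, 127), 601), 45457) = Add(Rational(601, 11430), 45457) = Rational(519574111, 11430)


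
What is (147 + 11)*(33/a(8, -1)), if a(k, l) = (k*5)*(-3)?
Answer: -869/20 ≈ -43.450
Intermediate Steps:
a(k, l) = -15*k (a(k, l) = (5*k)*(-3) = -15*k)
(147 + 11)*(33/a(8, -1)) = (147 + 11)*(33/((-15*8))) = 158*(33/(-120)) = 158*(33*(-1/120)) = 158*(-11/40) = -869/20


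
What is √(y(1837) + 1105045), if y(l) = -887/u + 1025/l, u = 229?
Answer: √195554555836217743/420673 ≈ 1051.2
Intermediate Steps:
y(l) = -887/229 + 1025/l
√(y(1837) + 1105045) = √((-887/229 + 1025/1837) + 1105045) = √(-1394694/420673 + 1105045) = √(464861200591/420673) = √195554555836217743/420673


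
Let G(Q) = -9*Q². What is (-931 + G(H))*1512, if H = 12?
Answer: -3367224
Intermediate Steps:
(-931 + G(H))*1512 = (-931 - 9*12²)*1512 = (-931 - 9*144)*1512 = (-931 - 1296)*1512 = -2227*1512 = -3367224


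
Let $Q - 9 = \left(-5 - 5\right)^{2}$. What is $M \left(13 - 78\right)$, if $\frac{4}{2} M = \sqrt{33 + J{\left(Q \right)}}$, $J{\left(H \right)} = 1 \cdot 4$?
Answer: $- \frac{65 \sqrt{37}}{2} \approx -197.69$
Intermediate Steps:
$Q = 109$ ($Q = 9 + \left(-5 - 5\right)^{2} = 9 + \left(-10\right)^{2} = 9 + 100 = 109$)
$J{\left(H \right)} = 4$
$M = \frac{\sqrt{37}}{2}$ ($M = \frac{\sqrt{33 + 4}}{2} = \frac{\sqrt{37}}{2} \approx 3.0414$)
$M \left(13 - 78\right) = \frac{\sqrt{37}}{2} \left(13 - 78\right) = \frac{\sqrt{37}}{2} \left(-65\right) = - \frac{65 \sqrt{37}}{2}$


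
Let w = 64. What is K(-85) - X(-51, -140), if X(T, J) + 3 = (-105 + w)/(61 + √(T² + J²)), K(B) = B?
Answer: -17179/210 ≈ -81.805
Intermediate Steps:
X(T, J) = -3 - 41/(61 + √(J² + T²)) (X(T, J) = -3 + (-105 + 64)/(61 + √(T² + J²)) = -3 - 41/(61 + √(J² + T²)))
K(-85) - X(-51, -140) = -85 - (-224 - 3*√((-140)² + (-51)²))/(61 + √((-140)² + (-51)²)) = -85 - (-224 - 3*√(19600 + 2601))/(61 + √(19600 + 2601)) = -85 - (-224 - 3*√22201)/(61 + √22201) = -85 - (-224 - 3*149)/(61 + 149) = -85 - (-224 - 447)/210 = -85 - (-671)/210 = -85 - 1*(-671/210) = -85 + 671/210 = -17179/210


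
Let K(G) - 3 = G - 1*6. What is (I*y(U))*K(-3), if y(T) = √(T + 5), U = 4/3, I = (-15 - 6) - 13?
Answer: 68*√57 ≈ 513.39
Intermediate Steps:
I = -34 (I = -21 - 13 = -34)
K(G) = -3 + G (K(G) = 3 + (G - 1*6) = 3 + (G - 6) = 3 + (-6 + G) = -3 + G)
U = 4/3 (U = 4*(⅓) = 4/3 ≈ 1.3333)
y(T) = √(5 + T)
(I*y(U))*K(-3) = (-34*√(5 + 4/3))*(-3 - 3) = -34*√57/3*(-6) = 68*√57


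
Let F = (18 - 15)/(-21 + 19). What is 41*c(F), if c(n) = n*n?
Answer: 369/4 ≈ 92.250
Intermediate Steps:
F = -3/2 (F = 3/(-2) = 3*(-½) = -3/2 ≈ -1.5000)
c(n) = n²
41*c(F) = 41*(-3/2)² = 41*(9/4) = 369/4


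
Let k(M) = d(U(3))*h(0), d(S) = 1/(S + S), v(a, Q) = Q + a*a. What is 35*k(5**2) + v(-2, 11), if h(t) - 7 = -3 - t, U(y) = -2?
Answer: -20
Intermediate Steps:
v(a, Q) = Q + a**2
d(S) = 1/(2*S)
h(t) = 4 - t (h(t) = 7 + (-3 - t) = 4 - t)
k(M) = -1 (k(M) = ((1/2)/(-2))*(4 - 1*0) = ((1/2)*(-1/2))*(4 + 0) = -1/4*4 = -1)
35*k(5**2) + v(-2, 11) = 35*(-1) + (11 + (-2)**2) = -35 + (11 + 4) = -35 + 15 = -20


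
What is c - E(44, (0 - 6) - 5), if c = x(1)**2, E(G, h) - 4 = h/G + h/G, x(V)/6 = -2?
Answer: 281/2 ≈ 140.50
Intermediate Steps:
x(V) = -12 (x(V) = 6*(-2) = -12)
E(G, h) = 4 + 2*h/G (E(G, h) = 4 + (h/G + h/G) = 4 + 2*h/G)
c = 144 (c = (-12)**2 = 144)
c - E(44, (0 - 6) - 5) = 144 - (4 + 2*((0 - 6) - 5)/44) = 144 - (4 + 2*(-6 - 5)*(1/44)) = 144 - (4 + 2*(-11)*(1/44)) = 144 - (4 - 1/2) = 144 - 1*7/2 = 144 - 7/2 = 281/2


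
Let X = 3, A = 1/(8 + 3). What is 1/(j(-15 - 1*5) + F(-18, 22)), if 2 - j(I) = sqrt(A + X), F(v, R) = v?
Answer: -88/1391 + sqrt(374)/2782 ≈ -0.056312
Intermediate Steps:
A = 1/11 ≈ 0.090909
j(I) = 2 - sqrt(374)/11 (j(I) = 2 - sqrt(1/11 + 3) = 2 - sqrt(34/11) = 2 - sqrt(374)/11)
1/(j(-15 - 1*5) + F(-18, 22)) = 1/((2 - sqrt(374)/11) - 18) = 1/(-16 - sqrt(374)/11)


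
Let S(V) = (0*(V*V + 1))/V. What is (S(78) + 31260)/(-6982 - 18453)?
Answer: -6252/5087 ≈ -1.2290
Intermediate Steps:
S(V) = 0 (S(V) = (0*(V² + 1))/V = (0*(1 + V²))/V = 0/V = 0)
(S(78) + 31260)/(-6982 - 18453) = (0 + 31260)/(-6982 - 18453) = 31260/(-25435) = 31260*(-1/25435) = -6252/5087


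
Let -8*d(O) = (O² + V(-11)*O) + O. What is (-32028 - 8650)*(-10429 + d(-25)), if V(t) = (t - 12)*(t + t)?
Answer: 725919249/2 ≈ 3.6296e+8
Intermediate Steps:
V(t) = 2*t*(-12 + t) (V(t) = (-12 + t)*(2*t) = 2*t*(-12 + t))
d(O) = -507*O/8 - O²/8 (d(O) = -((O² + (2*(-11)*(-12 - 11))*O) + O)/8 = -((O² + (2*(-11)*(-23))*O) + O)/8 = -((O² + 506*O) + O)/8 = -(O² + 507*O)/8 = -507*O/8 - O²/8)
(-32028 - 8650)*(-10429 + d(-25)) = (-32028 - 8650)*(-10429 - ⅛*(-25)*(507 - 25)) = -40678*(-10429 - ⅛*(-25)*482) = -40678*(-10429 + 6025/4) = -40678*(-35691/4) = 725919249/2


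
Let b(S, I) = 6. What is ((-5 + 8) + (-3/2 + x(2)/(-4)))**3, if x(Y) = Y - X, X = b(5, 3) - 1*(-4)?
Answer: 343/8 ≈ 42.875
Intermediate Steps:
X = 10 (X = 6 - 1*(-4) = 6 + 4 = 10)
x(Y) = -10 + Y (x(Y) = Y - 1*10 = Y - 10 = -10 + Y)
((-5 + 8) + (-3/2 + x(2)/(-4)))**3 = ((-5 + 8) + (-3/2 + (-10 + 2)/(-4)))**3 = (3 + (-3*1/2 - 8*(-1/4)))**3 = (3 + (-3/2 + 2))**3 = (3 + 1/2)**3 = (7/2)**3 = 343/8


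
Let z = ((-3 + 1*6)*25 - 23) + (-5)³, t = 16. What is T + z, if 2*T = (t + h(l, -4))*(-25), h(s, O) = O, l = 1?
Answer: -223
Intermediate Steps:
T = -150 (T = ((16 - 4)*(-25))/2 = (12*(-25))/2 = (½)*(-300) = -150)
z = -73 (z = ((-3 + 6)*25 - 23) - 125 = (3*25 - 23) - 125 = (75 - 23) - 125 = 52 - 125 = -73)
T + z = -150 - 73 = -223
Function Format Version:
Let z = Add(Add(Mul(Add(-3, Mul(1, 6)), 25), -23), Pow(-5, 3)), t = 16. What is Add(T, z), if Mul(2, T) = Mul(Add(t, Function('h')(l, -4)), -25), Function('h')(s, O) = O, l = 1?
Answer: -223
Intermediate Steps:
T = -150 (T = Mul(Rational(1, 2), Mul(Add(16, -4), -25)) = Mul(Rational(1, 2), Mul(12, -25)) = Mul(Rational(1, 2), -300) = -150)
z = -73 (z = Add(Add(Mul(Add(-3, 6), 25), -23), -125) = Add(Add(Mul(3, 25), -23), -125) = Add(Add(75, -23), -125) = Add(52, -125) = -73)
Add(T, z) = Add(-150, -73) = -223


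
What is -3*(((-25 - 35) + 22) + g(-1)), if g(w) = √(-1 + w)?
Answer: 114 - 3*I*√2 ≈ 114.0 - 4.2426*I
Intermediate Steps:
-3*(((-25 - 35) + 22) + g(-1)) = -3*(((-25 - 35) + 22) + √(-1 - 1)) = -3*((-60 + 22) + √(-2)) = -3*(-38 + I*√2) = 114 - 3*I*√2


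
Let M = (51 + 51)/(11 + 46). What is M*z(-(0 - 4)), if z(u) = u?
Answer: 136/19 ≈ 7.1579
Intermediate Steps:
M = 34/19 (M = 102/57 = 102*(1/57) = 34/19 ≈ 1.7895)
M*z(-(0 - 4)) = 34*(-(0 - 4))/19 = 34*(-1*(-4))/19 = (34/19)*4 = 136/19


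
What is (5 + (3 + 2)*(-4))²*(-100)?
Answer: -22500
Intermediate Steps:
(5 + (3 + 2)*(-4))²*(-100) = (5 + 5*(-4))²*(-100) = (5 - 20)²*(-100) = (-15)²*(-100) = 225*(-100) = -22500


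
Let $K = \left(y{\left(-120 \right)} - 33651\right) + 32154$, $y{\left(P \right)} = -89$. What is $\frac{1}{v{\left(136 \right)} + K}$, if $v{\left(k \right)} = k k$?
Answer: $\frac{1}{16910} \approx 5.9137 \cdot 10^{-5}$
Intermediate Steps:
$v{\left(k \right)} = k^{2}$
$K = -1586$ ($K = \left(-89 - 33651\right) + 32154 = -33740 + 32154 = -1586$)
$\frac{1}{v{\left(136 \right)} + K} = \frac{1}{136^{2} - 1586} = \frac{1}{18496 - 1586} = \frac{1}{16910}$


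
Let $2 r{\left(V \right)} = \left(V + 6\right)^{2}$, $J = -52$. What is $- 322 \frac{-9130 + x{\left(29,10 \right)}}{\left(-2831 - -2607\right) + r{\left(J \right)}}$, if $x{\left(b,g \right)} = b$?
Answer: $\frac{1465261}{417} \approx 3513.8$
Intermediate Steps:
$r{\left(V \right)} = \frac{\left(6 + V\right)^{2}}{2}$ ($r{\left(V \right)} = \frac{\left(V + 6\right)^{2}}{2} = \frac{\left(6 + V\right)^{2}}{2}$)
$- 322 \frac{-9130 + x{\left(29,10 \right)}}{\left(-2831 - -2607\right) + r{\left(J \right)}} = - 322 \frac{-9130 + 29}{\left(-2831 - -2607\right) + \frac{\left(6 - 52\right)^{2}}{2}} = - 322 \left(- \frac{9101}{\left(-2831 + 2607\right) + \frac{\left(-46\right)^{2}}{2}}\right) = - 322 \left(- \frac{9101}{-224 + \frac{1}{2} \cdot 2116}\right) = - 322 \left(- \frac{9101}{-224 + 1058}\right) = - 322 \left(- \frac{9101}{834}\right) = - 322 \left(\left(-9101\right) \frac{1}{834}\right) = \left(-322\right) \left(- \frac{9101}{834}\right) = \frac{1465261}{417}$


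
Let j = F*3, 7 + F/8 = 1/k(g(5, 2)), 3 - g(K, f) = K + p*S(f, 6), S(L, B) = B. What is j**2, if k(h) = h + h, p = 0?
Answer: 30276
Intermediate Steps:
g(K, f) = 3 - K (g(K, f) = 3 - (K + 0*6) = 3 - (K + 0) = 3 - K)
k(h) = 2*h
F = -58 (F = -56 + 8/((2*(3 - 1*5))) = -56 + 8/((2*(3 - 5))) = -56 + 8/((2*(-2))) = -56 + 8/(-4) = -56 + 8*(-1/4) = -56 - 2 = -58)
j = -174 (j = -58*3 = -174)
j**2 = (-174)**2 = 30276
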